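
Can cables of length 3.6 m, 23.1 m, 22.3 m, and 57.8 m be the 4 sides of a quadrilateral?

No

For a quadrilateral, each side must be shorter than the sum of the others.
Here the longest side is 57.8, but the remaining 3 sides sum to only 49.0.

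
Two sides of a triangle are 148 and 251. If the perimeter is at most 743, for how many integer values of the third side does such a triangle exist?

Triangle inequality: 103 < x < 399. Perimeter ≤ 743 gives x ≤ 743 − 148 − 251 = 344.
So 103 < x ≤ 344; integers 104 through 344: 241 values.

241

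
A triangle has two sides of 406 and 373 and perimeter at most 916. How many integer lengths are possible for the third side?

104

Triangle inequality: 33 < x < 779. Perimeter ≤ 916 gives x ≤ 916 − 406 − 373 = 137.
So 33 < x ≤ 137; integers 34 through 137: 104 values.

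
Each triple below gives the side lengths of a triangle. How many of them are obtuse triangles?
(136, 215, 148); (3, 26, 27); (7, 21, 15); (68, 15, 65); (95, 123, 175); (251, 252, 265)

5

(136,215,148): 136²+148² = 40400 < 46225 = 215² → obtuse
(3,26,27): 3²+26² = 685 < 729 = 27² → obtuse
(7,21,15): 7²+15² = 274 < 441 = 21² → obtuse
(68,15,65): 15²+65² = 4450 < 4624 = 68² → obtuse
(95,123,175): 95²+123² = 24154 < 30625 = 175² → obtuse
(251,252,265): 251²+252² = 126505 > 70225 = 265² → acute
5 of the 6 are obtuse.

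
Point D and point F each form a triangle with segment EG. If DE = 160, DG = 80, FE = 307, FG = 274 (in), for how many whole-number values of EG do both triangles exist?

159

From triangle DEG: 80 < EG < 240.
From triangle FEG: 33 < EG < 581.
Intersection: 80 < EG < 240, so integers 81 through 239: 159 values.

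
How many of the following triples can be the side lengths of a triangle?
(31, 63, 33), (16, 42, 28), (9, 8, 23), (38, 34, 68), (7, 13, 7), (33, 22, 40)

5

(31,33,63): 31+33 > 63 → valid
(16,28,42): 16+28 > 42 → valid
(8,9,23): 8+9 ≤ 23 → not valid
(34,38,68): 34+38 > 68 → valid
(7,7,13): 7+7 > 13 → valid
(22,33,40): 22+33 > 40 → valid
5 of the 6 triples form a triangle.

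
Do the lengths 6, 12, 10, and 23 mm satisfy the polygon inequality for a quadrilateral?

A quadrilateral exists iff every side is shorter than the sum of the others — equivalently, the longest side is less than the sum of the rest.
Longest side 23 < 28 (sum of the remaining 3), so yes.

Yes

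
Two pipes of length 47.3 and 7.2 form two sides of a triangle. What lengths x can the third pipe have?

By the triangle inequality, x must be less than 47.3 + 7.2 = 54.5 and greater than |47.3 − 7.2| = 40.1.

40.1 < x < 54.5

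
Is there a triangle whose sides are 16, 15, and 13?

Yes

The longest side is 16, and the other two sum to 28.
Since 28 > 16, the triangle inequality holds.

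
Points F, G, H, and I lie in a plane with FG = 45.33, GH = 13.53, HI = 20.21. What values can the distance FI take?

The maximum is all hops collinear in one direction: 45.33 + 13.53 + 20.21 = 79.07.
The longest hop is 45.33; the others sum to 33.74. Folding the others back against it leaves at least 45.33 − 33.74 = 11.59.

11.59 ≤ FI ≤ 79.07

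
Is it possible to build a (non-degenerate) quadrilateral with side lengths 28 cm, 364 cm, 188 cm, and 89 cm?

For a quadrilateral, each side must be shorter than the sum of the others.
Here the longest side is 364, but the remaining 3 sides sum to only 305.

No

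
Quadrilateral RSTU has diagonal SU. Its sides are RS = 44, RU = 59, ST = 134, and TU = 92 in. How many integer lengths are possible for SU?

From triangle RSU: 15 < SU < 103.
From triangle TSU: 42 < SU < 226.
Intersection: 42 < SU < 103, so integers 43 through 102: 60 values.

60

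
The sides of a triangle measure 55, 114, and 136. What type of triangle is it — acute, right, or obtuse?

Compare the square of the longest side to the sum of squares of the other two: 55² + 114² = 16021 < 18496 = 136².

obtuse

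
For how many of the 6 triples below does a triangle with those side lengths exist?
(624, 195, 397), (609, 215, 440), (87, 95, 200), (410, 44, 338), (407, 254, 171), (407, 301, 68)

2

(195,397,624): 195+397 ≤ 624 → not valid
(215,440,609): 215+440 > 609 → valid
(87,95,200): 87+95 ≤ 200 → not valid
(44,338,410): 44+338 ≤ 410 → not valid
(171,254,407): 171+254 > 407 → valid
(68,301,407): 68+301 ≤ 407 → not valid
2 of the 6 triples form a triangle.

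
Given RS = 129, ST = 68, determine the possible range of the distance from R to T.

By the triangle inequality, |129 − 68| ≤ RT ≤ 129 + 68.

61 ≤ RT ≤ 197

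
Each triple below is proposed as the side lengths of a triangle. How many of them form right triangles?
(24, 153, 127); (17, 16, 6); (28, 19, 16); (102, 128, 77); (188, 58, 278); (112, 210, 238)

1

(24,153,127): 24+127 ≤ 153, not a triangle
(17,16,6): 6²+16² = 292 > 289 = 17² → acute
(28,19,16): 16²+19² = 617 < 784 = 28² → obtuse
(102,128,77): 77²+102² = 16333 < 16384 = 128² → obtuse
(188,58,278): 58+188 ≤ 278, not a triangle
(112,210,238): 112²+210² = 56644 = 238² → right
1 of the 6 is right.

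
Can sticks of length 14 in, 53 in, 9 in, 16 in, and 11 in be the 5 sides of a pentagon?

For a pentagon, each side must be shorter than the sum of the others.
Here the longest side is 53, but the remaining 4 sides sum to only 50.

No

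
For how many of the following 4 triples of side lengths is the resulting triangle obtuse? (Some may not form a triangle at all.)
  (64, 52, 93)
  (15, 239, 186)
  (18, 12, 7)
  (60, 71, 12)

3

(64,52,93): 52²+64² = 6800 < 8649 = 93² → obtuse
(15,239,186): 15+186 ≤ 239, not a triangle
(18,12,7): 7²+12² = 193 < 324 = 18² → obtuse
(60,71,12): 12²+60² = 3744 < 5041 = 71² → obtuse
3 of the 4 are obtuse.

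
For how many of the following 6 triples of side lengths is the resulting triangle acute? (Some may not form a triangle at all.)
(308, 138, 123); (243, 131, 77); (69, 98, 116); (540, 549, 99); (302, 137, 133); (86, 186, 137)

1

(308,138,123): 123+138 ≤ 308, not a triangle
(243,131,77): 77+131 ≤ 243, not a triangle
(69,98,116): 69²+98² = 14365 > 13456 = 116² → acute
(540,549,99): 99²+540² = 301401 = 549² → right
(302,137,133): 133+137 ≤ 302, not a triangle
(86,186,137): 86²+137² = 26165 < 34596 = 186² → obtuse
1 of the 6 is acute.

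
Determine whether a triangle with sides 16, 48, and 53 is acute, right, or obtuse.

obtuse

Compare the square of the longest side to the sum of squares of the other two: 16² + 48² = 2560 < 2809 = 53².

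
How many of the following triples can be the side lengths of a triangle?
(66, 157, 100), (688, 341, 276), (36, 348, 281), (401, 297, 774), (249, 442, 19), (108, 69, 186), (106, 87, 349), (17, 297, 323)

1

(66,100,157): 66+100 > 157 → valid
(276,341,688): 276+341 ≤ 688 → not valid
(36,281,348): 36+281 ≤ 348 → not valid
(297,401,774): 297+401 ≤ 774 → not valid
(19,249,442): 19+249 ≤ 442 → not valid
(69,108,186): 69+108 ≤ 186 → not valid
(87,106,349): 87+106 ≤ 349 → not valid
(17,297,323): 17+297 ≤ 323 → not valid
1 of the 8 triples forms a triangle.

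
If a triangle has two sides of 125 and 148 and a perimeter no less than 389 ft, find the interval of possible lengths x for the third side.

116 ≤ x < 273

Triangle inequality alone gives 23 < x < 273.
The perimeter condition gives x ≥ 389 − 125 − 148 = 116.
Intersecting the two: 116 ≤ x < 273.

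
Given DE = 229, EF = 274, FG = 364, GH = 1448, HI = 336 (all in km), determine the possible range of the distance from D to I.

245 ≤ DI ≤ 2651 km

The maximum is all hops collinear in one direction: 229 + 274 + 364 + 1448 + 336 = 2651.
The longest hop is 1448; the others sum to 1203. Folding the others back against it leaves at least 1448 − 1203 = 245.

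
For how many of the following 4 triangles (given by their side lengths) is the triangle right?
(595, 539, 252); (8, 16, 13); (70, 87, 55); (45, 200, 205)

(595,539,252): 252²+539² = 354025 = 595² → right
(8,16,13): 8²+13² = 233 < 256 = 16² → obtuse
(70,87,55): 55²+70² = 7925 > 7569 = 87² → acute
(45,200,205): 45²+200² = 42025 = 205² → right
2 of the 4 are right.

2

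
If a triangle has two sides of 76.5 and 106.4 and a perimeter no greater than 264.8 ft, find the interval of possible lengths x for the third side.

29.9 < x ≤ 81.9

Triangle inequality alone gives 29.9 < x < 182.9.
The perimeter condition gives x ≤ 264.8 − 76.5 − 106.4 = 81.9.
Intersecting the two: 29.9 < x ≤ 81.9.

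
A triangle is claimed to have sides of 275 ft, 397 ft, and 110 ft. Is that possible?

No

The longest side is 397, but the other two sum to only 385.
385 < 397, so the triangle inequality fails.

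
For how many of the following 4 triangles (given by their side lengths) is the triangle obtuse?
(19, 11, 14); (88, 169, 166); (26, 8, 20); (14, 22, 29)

3

(19,11,14): 11²+14² = 317 < 361 = 19² → obtuse
(88,169,166): 88²+166² = 35300 > 28561 = 169² → acute
(26,8,20): 8²+20² = 464 < 676 = 26² → obtuse
(14,22,29): 14²+22² = 680 < 841 = 29² → obtuse
3 of the 4 are obtuse.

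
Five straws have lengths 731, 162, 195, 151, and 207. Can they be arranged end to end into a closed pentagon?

No

For a pentagon, each side must be shorter than the sum of the others.
Here the longest side is 731, but the remaining 4 sides sum to only 715.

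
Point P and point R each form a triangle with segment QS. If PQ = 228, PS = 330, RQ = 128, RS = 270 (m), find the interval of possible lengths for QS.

142 < QS < 398

From triangle PQS: |228 − 330| < QS < 228 + 330, i.e. 102 < QS < 558.
From triangle RQS: 142 < QS < 398.
Both must hold, so QS lies in the intersection.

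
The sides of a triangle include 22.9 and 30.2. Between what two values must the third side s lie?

By the triangle inequality, s must be less than 22.9 + 30.2 = 53.1 and greater than |22.9 − 30.2| = 7.3.

7.3 < s < 53.1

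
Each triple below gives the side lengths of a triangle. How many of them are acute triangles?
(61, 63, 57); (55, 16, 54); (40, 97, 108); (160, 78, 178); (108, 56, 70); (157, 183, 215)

3

(61,63,57): 57²+61² = 6970 > 3969 = 63² → acute
(55,16,54): 16²+54² = 3172 > 3025 = 55² → acute
(40,97,108): 40²+97² = 11009 < 11664 = 108² → obtuse
(160,78,178): 78²+160² = 31684 = 178² → right
(108,56,70): 56²+70² = 8036 < 11664 = 108² → obtuse
(157,183,215): 157²+183² = 58138 > 46225 = 215² → acute
3 of the 6 are acute.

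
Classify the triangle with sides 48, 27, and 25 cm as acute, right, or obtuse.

Compare the square of the longest side to the sum of squares of the other two: 25² + 27² = 1354 < 2304 = 48².

obtuse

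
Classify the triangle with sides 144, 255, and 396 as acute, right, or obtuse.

Compare the square of the longest side to the sum of squares of the other two: 144² + 255² = 85761 < 156816 = 396².

obtuse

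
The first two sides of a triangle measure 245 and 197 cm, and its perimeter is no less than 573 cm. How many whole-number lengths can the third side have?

Triangle inequality: 48 < x < 442. Perimeter ≥ 573 gives x ≥ 573 − 245 − 197 = 131.
So 131 ≤ x < 442; integers 131 through 441: 311 values.

311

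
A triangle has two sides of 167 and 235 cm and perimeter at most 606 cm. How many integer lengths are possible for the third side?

136

Triangle inequality: 68 < x < 402. Perimeter ≤ 606 gives x ≤ 606 − 167 − 235 = 204.
So 68 < x ≤ 204; integers 69 through 204: 136 values.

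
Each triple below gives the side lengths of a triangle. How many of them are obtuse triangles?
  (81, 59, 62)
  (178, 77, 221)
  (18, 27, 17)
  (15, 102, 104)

(81,59,62): 59²+62² = 7325 > 6561 = 81² → acute
(178,77,221): 77²+178² = 37613 < 48841 = 221² → obtuse
(18,27,17): 17²+18² = 613 < 729 = 27² → obtuse
(15,102,104): 15²+102² = 10629 < 10816 = 104² → obtuse
3 of the 4 are obtuse.

3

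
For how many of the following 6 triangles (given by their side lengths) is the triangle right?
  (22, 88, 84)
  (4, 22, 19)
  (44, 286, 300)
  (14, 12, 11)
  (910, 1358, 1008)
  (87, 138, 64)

(22,88,84): 22²+84² = 7540 < 7744 = 88² → obtuse
(4,22,19): 4²+19² = 377 < 484 = 22² → obtuse
(44,286,300): 44²+286² = 83732 < 90000 = 300² → obtuse
(14,12,11): 11²+12² = 265 > 196 = 14² → acute
(910,1358,1008): 910²+1008² = 1844164 = 1358² → right
(87,138,64): 64²+87² = 11665 < 19044 = 138² → obtuse
1 of the 6 is right.

1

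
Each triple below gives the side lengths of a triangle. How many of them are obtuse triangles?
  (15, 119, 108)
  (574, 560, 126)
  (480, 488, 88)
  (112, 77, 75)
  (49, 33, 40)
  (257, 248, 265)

(15,119,108): 15²+108² = 11889 < 14161 = 119² → obtuse
(574,560,126): 126²+560² = 329476 = 574² → right
(480,488,88): 88²+480² = 238144 = 488² → right
(112,77,75): 75²+77² = 11554 < 12544 = 112² → obtuse
(49,33,40): 33²+40² = 2689 > 2401 = 49² → acute
(257,248,265): 248²+257² = 127553 > 70225 = 265² → acute
2 of the 6 are obtuse.

2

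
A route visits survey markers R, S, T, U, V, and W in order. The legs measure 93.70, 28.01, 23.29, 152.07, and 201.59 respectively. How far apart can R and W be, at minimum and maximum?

0 ≤ RW ≤ 498.66

The maximum is all hops collinear in one direction: 93.70 + 28.01 + 23.29 + 152.07 + 201.59 = 498.66.
The longest hop is 201.59; the others sum to 297.07. Since 201.59 ≤ 297.07, the path can fold back on itself completely, so the minimum distance is 0.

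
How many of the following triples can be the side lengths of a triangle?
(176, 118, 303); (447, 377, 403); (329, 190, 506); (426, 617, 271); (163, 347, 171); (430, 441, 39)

(118,176,303): 118+176 ≤ 303 → not valid
(377,403,447): 377+403 > 447 → valid
(190,329,506): 190+329 > 506 → valid
(271,426,617): 271+426 > 617 → valid
(163,171,347): 163+171 ≤ 347 → not valid
(39,430,441): 39+430 > 441 → valid
4 of the 6 triples form a triangle.

4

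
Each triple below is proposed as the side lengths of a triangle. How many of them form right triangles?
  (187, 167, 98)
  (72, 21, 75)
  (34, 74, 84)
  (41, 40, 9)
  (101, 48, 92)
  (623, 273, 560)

(187,167,98): 98²+167² = 37493 > 34969 = 187² → acute
(72,21,75): 21²+72² = 5625 = 75² → right
(34,74,84): 34²+74² = 6632 < 7056 = 84² → obtuse
(41,40,9): 9²+40² = 1681 = 41² → right
(101,48,92): 48²+92² = 10768 > 10201 = 101² → acute
(623,273,560): 273²+560² = 388129 = 623² → right
3 of the 6 are right.

3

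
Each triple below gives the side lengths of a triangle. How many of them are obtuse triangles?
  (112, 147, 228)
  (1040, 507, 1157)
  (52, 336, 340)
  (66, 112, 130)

1

(112,147,228): 112²+147² = 34153 < 51984 = 228² → obtuse
(1040,507,1157): 507²+1040² = 1338649 = 1157² → right
(52,336,340): 52²+336² = 115600 = 340² → right
(66,112,130): 66²+112² = 16900 = 130² → right
1 of the 4 is obtuse.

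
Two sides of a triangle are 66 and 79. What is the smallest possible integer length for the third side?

14

The third side must be strictly greater than |66 − 79| = 13.
The smallest integer above 13 is 14.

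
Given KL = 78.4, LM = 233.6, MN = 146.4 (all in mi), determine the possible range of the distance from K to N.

8.8 ≤ KN ≤ 458.4 mi

The maximum is all hops collinear in one direction: 78.4 + 233.6 + 146.4 = 458.4.
The longest hop is 233.6; the others sum to 224.8. Folding the others back against it leaves at least 233.6 − 224.8 = 8.8.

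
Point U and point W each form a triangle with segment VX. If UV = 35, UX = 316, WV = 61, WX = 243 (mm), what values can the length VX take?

From triangle UVX: |35 − 316| < VX < 35 + 316, i.e. 281 < VX < 351.
From triangle WVX: 182 < VX < 304.
Both must hold, so VX lies in the intersection.

281 < VX < 304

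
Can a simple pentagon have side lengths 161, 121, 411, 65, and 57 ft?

For a pentagon, each side must be shorter than the sum of the others.
Here the longest side is 411, but the remaining 4 sides sum to only 404.

No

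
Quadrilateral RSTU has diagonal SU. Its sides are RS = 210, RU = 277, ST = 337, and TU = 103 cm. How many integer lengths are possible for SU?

From triangle RSU: 67 < SU < 487.
From triangle TSU: 234 < SU < 440.
Intersection: 234 < SU < 440, so integers 235 through 439: 205 values.

205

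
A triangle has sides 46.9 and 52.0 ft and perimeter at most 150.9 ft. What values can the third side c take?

5.1 < c ≤ 52.0 ft

Triangle inequality alone gives 5.1 < c < 98.9.
The perimeter condition gives c ≤ 150.9 − 46.9 − 52.0 = 52.0.
Intersecting the two: 5.1 < c ≤ 52.0.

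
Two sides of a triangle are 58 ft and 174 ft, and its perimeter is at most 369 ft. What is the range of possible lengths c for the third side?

Triangle inequality alone gives 116 < c < 232.
The perimeter condition gives c ≤ 369 − 58 − 174 = 137.
Intersecting the two: 116 < c ≤ 137.

116 < c ≤ 137 ft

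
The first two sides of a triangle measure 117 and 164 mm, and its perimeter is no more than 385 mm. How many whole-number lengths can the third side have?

Triangle inequality: 47 < x < 281. Perimeter ≤ 385 gives x ≤ 385 − 117 − 164 = 104.
So 47 < x ≤ 104; integers 48 through 104: 57 values.

57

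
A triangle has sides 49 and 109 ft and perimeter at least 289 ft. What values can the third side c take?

131 ≤ c < 158

Triangle inequality alone gives 60 < c < 158.
The perimeter condition gives c ≥ 289 − 49 − 109 = 131.
Intersecting the two: 131 ≤ c < 158.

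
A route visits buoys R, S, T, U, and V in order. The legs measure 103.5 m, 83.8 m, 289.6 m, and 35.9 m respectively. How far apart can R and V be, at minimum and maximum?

66.4 ≤ RV ≤ 512.8 m

The maximum is all hops collinear in one direction: 103.5 + 83.8 + 289.6 + 35.9 = 512.8.
The longest hop is 289.6; the others sum to 223.2. Folding the others back against it leaves at least 289.6 − 223.2 = 66.4.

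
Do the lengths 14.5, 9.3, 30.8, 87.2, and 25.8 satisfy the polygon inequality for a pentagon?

For a pentagon, each side must be shorter than the sum of the others.
Here the longest side is 87.2, but the remaining 4 sides sum to only 80.4.

No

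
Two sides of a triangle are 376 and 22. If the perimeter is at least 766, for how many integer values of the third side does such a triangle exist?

30

Triangle inequality: 354 < x < 398. Perimeter ≥ 766 gives x ≥ 766 − 376 − 22 = 368.
So 368 ≤ x < 398; integers 368 through 397: 30 values.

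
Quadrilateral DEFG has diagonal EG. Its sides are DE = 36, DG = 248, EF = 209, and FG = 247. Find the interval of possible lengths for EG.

212 < EG < 284

From triangle DEG: |36 − 248| < EG < 36 + 248, i.e. 212 < EG < 284.
From triangle FEG: 38 < EG < 456.
Both must hold, so EG lies in the intersection.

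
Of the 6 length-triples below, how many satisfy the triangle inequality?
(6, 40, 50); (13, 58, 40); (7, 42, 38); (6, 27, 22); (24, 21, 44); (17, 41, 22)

(6,40,50): 6+40 ≤ 50 → not valid
(13,40,58): 13+40 ≤ 58 → not valid
(7,38,42): 7+38 > 42 → valid
(6,22,27): 6+22 > 27 → valid
(21,24,44): 21+24 > 44 → valid
(17,22,41): 17+22 ≤ 41 → not valid
3 of the 6 triples form a triangle.

3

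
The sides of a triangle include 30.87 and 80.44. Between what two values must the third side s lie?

By the triangle inequality, s must be less than 30.87 + 80.44 = 111.31 and greater than |30.87 − 80.44| = 49.57.

49.57 < s < 111.31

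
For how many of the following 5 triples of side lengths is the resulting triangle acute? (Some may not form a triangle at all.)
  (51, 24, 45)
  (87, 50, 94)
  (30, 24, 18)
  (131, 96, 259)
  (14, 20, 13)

(51,24,45): 24²+45² = 2601 = 51² → right
(87,50,94): 50²+87² = 10069 > 8836 = 94² → acute
(30,24,18): 18²+24² = 900 = 30² → right
(131,96,259): 96+131 ≤ 259, not a triangle
(14,20,13): 13²+14² = 365 < 400 = 20² → obtuse
1 of the 5 is acute.

1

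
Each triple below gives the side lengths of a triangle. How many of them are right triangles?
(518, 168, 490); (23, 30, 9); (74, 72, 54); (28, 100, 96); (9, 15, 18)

2

(518,168,490): 168²+490² = 268324 = 518² → right
(23,30,9): 9²+23² = 610 < 900 = 30² → obtuse
(74,72,54): 54²+72² = 8100 > 5476 = 74² → acute
(28,100,96): 28²+96² = 10000 = 100² → right
(9,15,18): 9²+15² = 306 < 324 = 18² → obtuse
2 of the 5 are right.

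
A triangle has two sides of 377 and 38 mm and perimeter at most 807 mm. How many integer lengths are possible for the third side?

53

Triangle inequality: 339 < x < 415. Perimeter ≤ 807 gives x ≤ 807 − 377 − 38 = 392.
So 339 < x ≤ 392; integers 340 through 392: 53 values.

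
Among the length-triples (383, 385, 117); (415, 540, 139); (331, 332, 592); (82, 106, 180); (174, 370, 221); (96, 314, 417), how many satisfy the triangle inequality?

(117,383,385): 117+383 > 385 → valid
(139,415,540): 139+415 > 540 → valid
(331,332,592): 331+332 > 592 → valid
(82,106,180): 82+106 > 180 → valid
(174,221,370): 174+221 > 370 → valid
(96,314,417): 96+314 ≤ 417 → not valid
5 of the 6 triples form a triangle.

5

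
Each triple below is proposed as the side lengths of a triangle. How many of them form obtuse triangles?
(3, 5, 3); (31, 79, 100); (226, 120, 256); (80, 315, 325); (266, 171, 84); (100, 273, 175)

(3,5,3): 3²+3² = 18 < 25 = 5² → obtuse
(31,79,100): 31²+79² = 7202 < 10000 = 100² → obtuse
(226,120,256): 120²+226² = 65476 < 65536 = 256² → obtuse
(80,315,325): 80²+315² = 105625 = 325² → right
(266,171,84): 84+171 ≤ 266, not a triangle
(100,273,175): 100²+175² = 40625 < 74529 = 273² → obtuse
4 of the 6 are obtuse.

4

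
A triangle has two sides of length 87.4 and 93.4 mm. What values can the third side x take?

By the triangle inequality, x must be less than 87.4 + 93.4 = 180.8 and greater than |87.4 − 93.4| = 6.0.

6.0 < x < 180.8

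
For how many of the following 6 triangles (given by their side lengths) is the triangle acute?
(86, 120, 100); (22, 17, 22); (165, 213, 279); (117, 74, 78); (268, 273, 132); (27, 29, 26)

(86,120,100): 86²+100² = 17396 > 14400 = 120² → acute
(22,17,22): 17²+22² = 773 > 484 = 22² → acute
(165,213,279): 165²+213² = 72594 < 77841 = 279² → obtuse
(117,74,78): 74²+78² = 11560 < 13689 = 117² → obtuse
(268,273,132): 132²+268² = 89248 > 74529 = 273² → acute
(27,29,26): 26²+27² = 1405 > 841 = 29² → acute
4 of the 6 are acute.

4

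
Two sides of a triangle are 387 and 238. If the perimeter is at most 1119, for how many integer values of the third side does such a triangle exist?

345

Triangle inequality: 149 < x < 625. Perimeter ≤ 1119 gives x ≤ 1119 − 387 − 238 = 494.
So 149 < x ≤ 494; integers 150 through 494: 345 values.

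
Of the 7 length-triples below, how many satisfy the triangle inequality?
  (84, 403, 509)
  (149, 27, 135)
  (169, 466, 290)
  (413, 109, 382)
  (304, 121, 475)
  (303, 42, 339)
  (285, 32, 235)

3

(84,403,509): 84+403 ≤ 509 → not valid
(27,135,149): 27+135 > 149 → valid
(169,290,466): 169+290 ≤ 466 → not valid
(109,382,413): 109+382 > 413 → valid
(121,304,475): 121+304 ≤ 475 → not valid
(42,303,339): 42+303 > 339 → valid
(32,235,285): 32+235 ≤ 285 → not valid
3 of the 7 triples form a triangle.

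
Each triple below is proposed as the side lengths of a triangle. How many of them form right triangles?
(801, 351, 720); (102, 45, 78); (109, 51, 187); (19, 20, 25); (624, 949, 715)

2

(801,351,720): 351²+720² = 641601 = 801² → right
(102,45,78): 45²+78² = 8109 < 10404 = 102² → obtuse
(109,51,187): 51+109 ≤ 187, not a triangle
(19,20,25): 19²+20² = 761 > 625 = 25² → acute
(624,949,715): 624²+715² = 900601 = 949² → right
2 of the 5 are right.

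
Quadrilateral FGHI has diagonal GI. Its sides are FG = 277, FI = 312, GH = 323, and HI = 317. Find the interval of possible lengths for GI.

From triangle FGI: |277 − 312| < GI < 277 + 312, i.e. 35 < GI < 589.
From triangle HGI: 6 < GI < 640.
Both must hold, so GI lies in the intersection.

35 < GI < 589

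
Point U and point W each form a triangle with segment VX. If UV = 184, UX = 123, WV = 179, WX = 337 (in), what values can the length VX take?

From triangle UVX: |184 − 123| < VX < 184 + 123, i.e. 61 < VX < 307.
From triangle WVX: 158 < VX < 516.
Both must hold, so VX lies in the intersection.

158 < VX < 307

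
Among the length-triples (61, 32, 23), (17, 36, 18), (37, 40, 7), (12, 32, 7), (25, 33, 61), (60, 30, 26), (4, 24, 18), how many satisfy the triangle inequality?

1

(23,32,61): 23+32 ≤ 61 → not valid
(17,18,36): 17+18 ≤ 36 → not valid
(7,37,40): 7+37 > 40 → valid
(7,12,32): 7+12 ≤ 32 → not valid
(25,33,61): 25+33 ≤ 61 → not valid
(26,30,60): 26+30 ≤ 60 → not valid
(4,18,24): 4+18 ≤ 24 → not valid
1 of the 7 triples forms a triangle.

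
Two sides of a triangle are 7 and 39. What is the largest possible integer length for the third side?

45

The third side must be strictly less than 7 + 39 = 46.
The largest integer below 46 is 45.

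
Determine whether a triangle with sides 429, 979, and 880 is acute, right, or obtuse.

right

Compare the square of the longest side to the sum of squares of the other two: 429² + 880² = 958441 = 979².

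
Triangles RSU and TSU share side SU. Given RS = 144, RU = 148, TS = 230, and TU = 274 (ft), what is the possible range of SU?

44 < SU < 292

From triangle RSU: |144 − 148| < SU < 144 + 148, i.e. 4 < SU < 292.
From triangle TSU: 44 < SU < 504.
Both must hold, so SU lies in the intersection.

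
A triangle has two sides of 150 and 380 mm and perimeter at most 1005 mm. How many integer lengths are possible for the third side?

245

Triangle inequality: 230 < x < 530. Perimeter ≤ 1005 gives x ≤ 1005 − 150 − 380 = 475.
So 230 < x ≤ 475; integers 231 through 475: 245 values.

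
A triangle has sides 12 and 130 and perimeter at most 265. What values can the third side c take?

Triangle inequality alone gives 118 < c < 142.
The perimeter condition gives c ≤ 265 − 12 − 130 = 123.
Intersecting the two: 118 < c ≤ 123.

118 < c ≤ 123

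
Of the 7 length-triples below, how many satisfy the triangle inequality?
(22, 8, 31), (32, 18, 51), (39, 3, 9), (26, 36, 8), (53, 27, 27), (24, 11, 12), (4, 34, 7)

1

(8,22,31): 8+22 ≤ 31 → not valid
(18,32,51): 18+32 ≤ 51 → not valid
(3,9,39): 3+9 ≤ 39 → not valid
(8,26,36): 8+26 ≤ 36 → not valid
(27,27,53): 27+27 > 53 → valid
(11,12,24): 11+12 ≤ 24 → not valid
(4,7,34): 4+7 ≤ 34 → not valid
1 of the 7 triples forms a triangle.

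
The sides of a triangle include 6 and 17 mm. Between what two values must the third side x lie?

By the triangle inequality, x must be less than 6 + 17 = 23 and greater than |6 − 17| = 11.

11 < x < 23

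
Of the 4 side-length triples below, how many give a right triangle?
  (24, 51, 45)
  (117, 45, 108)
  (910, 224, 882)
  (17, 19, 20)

(24,51,45): 24²+45² = 2601 = 51² → right
(117,45,108): 45²+108² = 13689 = 117² → right
(910,224,882): 224²+882² = 828100 = 910² → right
(17,19,20): 17²+19² = 650 > 400 = 20² → acute
3 of the 4 are right.

3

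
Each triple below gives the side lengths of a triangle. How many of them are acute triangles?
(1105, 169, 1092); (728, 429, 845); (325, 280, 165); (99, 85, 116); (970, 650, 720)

1

(1105,169,1092): 169²+1092² = 1221025 = 1105² → right
(728,429,845): 429²+728² = 714025 = 845² → right
(325,280,165): 165²+280² = 105625 = 325² → right
(99,85,116): 85²+99² = 17026 > 13456 = 116² → acute
(970,650,720): 650²+720² = 940900 = 970² → right
1 of the 5 is acute.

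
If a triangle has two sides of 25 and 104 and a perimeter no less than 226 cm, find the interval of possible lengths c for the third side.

Triangle inequality alone gives 79 < c < 129.
The perimeter condition gives c ≥ 226 − 25 − 104 = 97.
Intersecting the two: 97 ≤ c < 129.

97 ≤ c < 129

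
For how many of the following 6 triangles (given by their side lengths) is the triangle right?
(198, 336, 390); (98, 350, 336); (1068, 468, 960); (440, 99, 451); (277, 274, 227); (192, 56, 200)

(198,336,390): 198²+336² = 152100 = 390² → right
(98,350,336): 98²+336² = 122500 = 350² → right
(1068,468,960): 468²+960² = 1140624 = 1068² → right
(440,99,451): 99²+440² = 203401 = 451² → right
(277,274,227): 227²+274² = 126605 > 76729 = 277² → acute
(192,56,200): 56²+192² = 40000 = 200² → right
5 of the 6 are right.

5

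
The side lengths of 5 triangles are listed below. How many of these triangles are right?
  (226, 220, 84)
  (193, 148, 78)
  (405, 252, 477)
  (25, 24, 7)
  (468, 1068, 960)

3

(226,220,84): 84²+220² = 55456 > 51076 = 226² → acute
(193,148,78): 78²+148² = 27988 < 37249 = 193² → obtuse
(405,252,477): 252²+405² = 227529 = 477² → right
(25,24,7): 7²+24² = 625 = 25² → right
(468,1068,960): 468²+960² = 1140624 = 1068² → right
3 of the 5 are right.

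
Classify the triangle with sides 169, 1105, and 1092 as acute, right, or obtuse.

right

Compare the square of the longest side to the sum of squares of the other two: 169² + 1092² = 1221025 = 1105².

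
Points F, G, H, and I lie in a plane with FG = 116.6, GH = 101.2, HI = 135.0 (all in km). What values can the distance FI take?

The maximum is all hops collinear in one direction: 116.6 + 101.2 + 135.0 = 352.8.
The longest hop is 135.0; the others sum to 217.8. Since 135.0 ≤ 217.8, the path can fold back on itself completely, so the minimum distance is 0.

0 ≤ FI ≤ 352.8 km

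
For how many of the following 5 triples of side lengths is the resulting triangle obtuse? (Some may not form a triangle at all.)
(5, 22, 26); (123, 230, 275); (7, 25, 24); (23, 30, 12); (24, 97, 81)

(5,22,26): 5²+22² = 509 < 676 = 26² → obtuse
(123,230,275): 123²+230² = 68029 < 75625 = 275² → obtuse
(7,25,24): 7²+24² = 625 = 25² → right
(23,30,12): 12²+23² = 673 < 900 = 30² → obtuse
(24,97,81): 24²+81² = 7137 < 9409 = 97² → obtuse
4 of the 5 are obtuse.

4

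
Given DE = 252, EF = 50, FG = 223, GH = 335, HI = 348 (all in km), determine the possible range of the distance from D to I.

The maximum is all hops collinear in one direction: 252 + 50 + 223 + 335 + 348 = 1208.
The longest hop is 348; the others sum to 860. Since 348 ≤ 860, the path can fold back on itself completely, so the minimum distance is 0.

0 ≤ DI ≤ 1208 km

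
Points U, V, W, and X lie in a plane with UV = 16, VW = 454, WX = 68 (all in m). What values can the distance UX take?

The maximum is all hops collinear in one direction: 16 + 454 + 68 = 538.
The longest hop is 454; the others sum to 84. Folding the others back against it leaves at least 454 − 84 = 370.

370 ≤ UX ≤ 538 m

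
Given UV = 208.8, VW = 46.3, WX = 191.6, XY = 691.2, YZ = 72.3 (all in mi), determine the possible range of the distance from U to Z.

172.2 ≤ UZ ≤ 1210.2 mi

The maximum is all hops collinear in one direction: 208.8 + 46.3 + 191.6 + 691.2 + 72.3 = 1210.2.
The longest hop is 691.2; the others sum to 519.0. Folding the others back against it leaves at least 691.2 − 519.0 = 172.2.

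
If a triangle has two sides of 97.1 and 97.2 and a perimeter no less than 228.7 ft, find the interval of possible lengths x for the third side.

Triangle inequality alone gives 0.1 < x < 194.3.
The perimeter condition gives x ≥ 228.7 − 97.1 − 97.2 = 34.4.
Intersecting the two: 34.4 ≤ x < 194.3.

34.4 ≤ x < 194.3 ft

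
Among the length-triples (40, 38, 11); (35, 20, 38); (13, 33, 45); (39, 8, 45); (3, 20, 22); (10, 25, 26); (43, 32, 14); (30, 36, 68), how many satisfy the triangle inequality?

7

(11,38,40): 11+38 > 40 → valid
(20,35,38): 20+35 > 38 → valid
(13,33,45): 13+33 > 45 → valid
(8,39,45): 8+39 > 45 → valid
(3,20,22): 3+20 > 22 → valid
(10,25,26): 10+25 > 26 → valid
(14,32,43): 14+32 > 43 → valid
(30,36,68): 30+36 ≤ 68 → not valid
7 of the 8 triples form a triangle.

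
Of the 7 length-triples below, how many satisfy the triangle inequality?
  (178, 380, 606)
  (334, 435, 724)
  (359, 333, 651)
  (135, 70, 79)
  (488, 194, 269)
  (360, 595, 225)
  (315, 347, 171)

(178,380,606): 178+380 ≤ 606 → not valid
(334,435,724): 334+435 > 724 → valid
(333,359,651): 333+359 > 651 → valid
(70,79,135): 70+79 > 135 → valid
(194,269,488): 194+269 ≤ 488 → not valid
(225,360,595): 225+360 ≤ 595 → not valid
(171,315,347): 171+315 > 347 → valid
4 of the 7 triples form a triangle.

4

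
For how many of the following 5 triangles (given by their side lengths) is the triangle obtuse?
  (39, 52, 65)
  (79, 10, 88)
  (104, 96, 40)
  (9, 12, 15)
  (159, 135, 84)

(39,52,65): 39²+52² = 4225 = 65² → right
(79,10,88): 10²+79² = 6341 < 7744 = 88² → obtuse
(104,96,40): 40²+96² = 10816 = 104² → right
(9,12,15): 9²+12² = 225 = 15² → right
(159,135,84): 84²+135² = 25281 = 159² → right
1 of the 5 is obtuse.

1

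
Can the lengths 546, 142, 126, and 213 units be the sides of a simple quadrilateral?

For a quadrilateral, each side must be shorter than the sum of the others.
Here the longest side is 546, but the remaining 3 sides sum to only 481.

No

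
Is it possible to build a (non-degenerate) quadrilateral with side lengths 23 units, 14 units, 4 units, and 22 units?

A quadrilateral exists iff every side is shorter than the sum of the others — equivalently, the longest side is less than the sum of the rest.
Longest side 23 < 40 (sum of the remaining 3), so yes.

Yes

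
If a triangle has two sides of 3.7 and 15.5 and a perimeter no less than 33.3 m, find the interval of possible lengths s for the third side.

Triangle inequality alone gives 11.8 < s < 19.2.
The perimeter condition gives s ≥ 33.3 − 3.7 − 15.5 = 14.1.
Intersecting the two: 14.1 ≤ s < 19.2.

14.1 ≤ s < 19.2 m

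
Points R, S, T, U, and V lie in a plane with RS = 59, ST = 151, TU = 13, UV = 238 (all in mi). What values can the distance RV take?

The maximum is all hops collinear in one direction: 59 + 151 + 13 + 238 = 461.
The longest hop is 238; the others sum to 223. Folding the others back against it leaves at least 238 − 223 = 15.

15 ≤ RV ≤ 461 mi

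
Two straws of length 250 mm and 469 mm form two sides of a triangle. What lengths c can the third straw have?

219 < c < 719

By the triangle inequality, c must be less than 250 + 469 = 719 and greater than |250 − 469| = 219.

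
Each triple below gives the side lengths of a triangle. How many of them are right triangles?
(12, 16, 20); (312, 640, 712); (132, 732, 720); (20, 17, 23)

3

(12,16,20): 12²+16² = 400 = 20² → right
(312,640,712): 312²+640² = 506944 = 712² → right
(132,732,720): 132²+720² = 535824 = 732² → right
(20,17,23): 17²+20² = 689 > 529 = 23² → acute
3 of the 4 are right.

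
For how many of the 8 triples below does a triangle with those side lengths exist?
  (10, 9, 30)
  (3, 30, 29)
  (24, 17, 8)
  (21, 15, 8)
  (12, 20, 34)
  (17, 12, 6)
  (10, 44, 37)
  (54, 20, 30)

5

(9,10,30): 9+10 ≤ 30 → not valid
(3,29,30): 3+29 > 30 → valid
(8,17,24): 8+17 > 24 → valid
(8,15,21): 8+15 > 21 → valid
(12,20,34): 12+20 ≤ 34 → not valid
(6,12,17): 6+12 > 17 → valid
(10,37,44): 10+37 > 44 → valid
(20,30,54): 20+30 ≤ 54 → not valid
5 of the 8 triples form a triangle.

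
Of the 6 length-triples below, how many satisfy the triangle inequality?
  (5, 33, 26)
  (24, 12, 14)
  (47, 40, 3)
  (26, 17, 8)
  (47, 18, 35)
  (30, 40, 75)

(5,26,33): 5+26 ≤ 33 → not valid
(12,14,24): 12+14 > 24 → valid
(3,40,47): 3+40 ≤ 47 → not valid
(8,17,26): 8+17 ≤ 26 → not valid
(18,35,47): 18+35 > 47 → valid
(30,40,75): 30+40 ≤ 75 → not valid
2 of the 6 triples form a triangle.

2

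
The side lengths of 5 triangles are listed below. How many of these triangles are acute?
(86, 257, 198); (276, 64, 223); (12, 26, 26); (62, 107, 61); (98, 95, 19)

(86,257,198): 86²+198² = 46600 < 66049 = 257² → obtuse
(276,64,223): 64²+223² = 53825 < 76176 = 276² → obtuse
(12,26,26): 12²+26² = 820 > 676 = 26² → acute
(62,107,61): 61²+62² = 7565 < 11449 = 107² → obtuse
(98,95,19): 19²+95² = 9386 < 9604 = 98² → obtuse
1 of the 5 is acute.

1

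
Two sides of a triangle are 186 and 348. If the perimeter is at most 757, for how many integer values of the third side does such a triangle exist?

61

Triangle inequality: 162 < x < 534. Perimeter ≤ 757 gives x ≤ 757 − 186 − 348 = 223.
So 162 < x ≤ 223; integers 163 through 223: 61 values.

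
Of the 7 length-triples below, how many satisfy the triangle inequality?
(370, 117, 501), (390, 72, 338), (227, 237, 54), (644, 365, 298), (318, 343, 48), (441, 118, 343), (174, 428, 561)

6

(117,370,501): 117+370 ≤ 501 → not valid
(72,338,390): 72+338 > 390 → valid
(54,227,237): 54+227 > 237 → valid
(298,365,644): 298+365 > 644 → valid
(48,318,343): 48+318 > 343 → valid
(118,343,441): 118+343 > 441 → valid
(174,428,561): 174+428 > 561 → valid
6 of the 7 triples form a triangle.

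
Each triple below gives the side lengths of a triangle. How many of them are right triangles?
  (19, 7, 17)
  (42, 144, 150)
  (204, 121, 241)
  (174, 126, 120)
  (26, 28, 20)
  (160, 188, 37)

(19,7,17): 7²+17² = 338 < 361 = 19² → obtuse
(42,144,150): 42²+144² = 22500 = 150² → right
(204,121,241): 121²+204² = 56257 < 58081 = 241² → obtuse
(174,126,120): 120²+126² = 30276 = 174² → right
(26,28,20): 20²+26² = 1076 > 784 = 28² → acute
(160,188,37): 37²+160² = 26969 < 35344 = 188² → obtuse
2 of the 6 are right.

2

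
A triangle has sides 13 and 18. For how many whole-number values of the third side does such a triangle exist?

The third side lies in the open interval (5, 31).
Integers from 6 to 30 inclusive: 30 − 6 + 1 = 25.

25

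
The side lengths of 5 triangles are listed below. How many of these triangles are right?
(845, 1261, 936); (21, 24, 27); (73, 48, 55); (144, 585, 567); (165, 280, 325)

(845,1261,936): 845²+936² = 1590121 = 1261² → right
(21,24,27): 21²+24² = 1017 > 729 = 27² → acute
(73,48,55): 48²+55² = 5329 = 73² → right
(144,585,567): 144²+567² = 342225 = 585² → right
(165,280,325): 165²+280² = 105625 = 325² → right
4 of the 5 are right.

4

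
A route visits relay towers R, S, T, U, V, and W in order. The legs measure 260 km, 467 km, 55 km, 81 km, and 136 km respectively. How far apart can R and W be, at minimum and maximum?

The maximum is all hops collinear in one direction: 260 + 467 + 55 + 81 + 136 = 999.
The longest hop is 467; the others sum to 532. Since 467 ≤ 532, the path can fold back on itself completely, so the minimum distance is 0.

0 ≤ RW ≤ 999 km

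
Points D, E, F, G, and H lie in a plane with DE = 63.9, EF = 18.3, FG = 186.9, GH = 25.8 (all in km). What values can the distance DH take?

78.9 ≤ DH ≤ 294.9 km

The maximum is all hops collinear in one direction: 63.9 + 18.3 + 186.9 + 25.8 = 294.9.
The longest hop is 186.9; the others sum to 108.0. Folding the others back against it leaves at least 186.9 − 108.0 = 78.9.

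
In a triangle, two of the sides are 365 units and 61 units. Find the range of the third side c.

304 < c < 426

By the triangle inequality, c must be less than 365 + 61 = 426 and greater than |365 − 61| = 304.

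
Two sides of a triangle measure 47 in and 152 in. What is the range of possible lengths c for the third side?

By the triangle inequality, c must be less than 47 + 152 = 199 and greater than |47 − 152| = 105.

105 < c < 199 (in)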